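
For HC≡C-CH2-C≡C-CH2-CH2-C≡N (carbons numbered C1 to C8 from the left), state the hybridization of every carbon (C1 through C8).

C1: 2 σ bonds, plus two π bonds — 2 electron domains, sp.
C2 carries 2 σ bonds, plus two π bonds, giving a steric number of 2, so it is sp.
C3 is sp3: 4 σ bonds, 4 electron-density regions.
C4: 2 σ bonds, plus two π bonds; 2 regions of electron density → sp.
C5 has 2 σ bonds, plus two π bonds: steric number 2 → sp.
C6 (4 σ bonds) has steric number 4: sp3.
C7 carries 4 σ bonds, giving a steric number of 4, so it is sp3.
C8 — 2 σ bonds, plus two π bonds. Steric number 2, so sp.

C1 sp, C2 sp, C3 sp3, C4 sp, C5 sp, C6 sp3, C7 sp3, C8 sp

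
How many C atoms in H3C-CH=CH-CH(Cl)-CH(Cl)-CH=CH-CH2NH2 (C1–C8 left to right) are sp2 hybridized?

C1: sp3
C2: sp2 ✓
C3: sp2 ✓
C4: sp3
C5: sp3
C6: sp2 ✓
C7: sp2 ✓
C8: sp3
C2, C3, C6, C7 → 4 sp2 carbons.

4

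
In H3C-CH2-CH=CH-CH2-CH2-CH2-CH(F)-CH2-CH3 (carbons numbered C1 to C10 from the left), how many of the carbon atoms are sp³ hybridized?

8

C1: sp3 ✓
C2: sp3 ✓
C3: sp2
C4: sp2
C5: sp3 ✓
C6: sp3 ✓
C7: sp3 ✓
C8: sp3 ✓
C9: sp3 ✓
C10: sp3 ✓
C1, C2, C5, C6, C7, C8, C9, C10 → 8 sp3 carbons.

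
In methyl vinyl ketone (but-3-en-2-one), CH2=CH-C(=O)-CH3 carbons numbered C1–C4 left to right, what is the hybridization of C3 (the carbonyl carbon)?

C3 (the carbonyl carbon) carries 3 σ bonds, plus one π bond, giving a steric number of 3, so it is sp2.

sp2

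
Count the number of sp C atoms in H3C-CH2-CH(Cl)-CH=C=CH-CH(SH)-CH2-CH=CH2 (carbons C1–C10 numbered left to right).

C1: sp3
C2: sp3
C3: sp3
C4: sp2
C5: sp ✓
C6: sp2
C7: sp3
C8: sp3
C9: sp2
C10: sp2
C5 → 1 sp carbon.

1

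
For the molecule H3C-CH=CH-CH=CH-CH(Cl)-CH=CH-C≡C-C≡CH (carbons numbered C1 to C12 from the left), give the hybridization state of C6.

sp³

C6 (4 σ bonds) has steric number 4: sp3.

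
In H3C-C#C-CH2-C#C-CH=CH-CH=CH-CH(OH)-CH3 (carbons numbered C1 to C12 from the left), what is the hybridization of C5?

C5 carries 2 σ bonds, plus two π bonds, giving a steric number of 2, so it is sp.

sp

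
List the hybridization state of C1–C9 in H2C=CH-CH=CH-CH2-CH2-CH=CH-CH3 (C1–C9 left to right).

C1 sp2, C2 sp2, C3 sp2, C4 sp2, C5 sp3, C6 sp3, C7 sp2, C8 sp2, C9 sp3

C1: 3 σ bonds, plus one π bond; 3 regions of electron density → sp2.
C2 carries 3 σ bonds, plus one π bond, giving a steric number of 3, so it is sp2.
C3 has 3 σ bonds, plus one π bond: steric number 3 → sp2.
C4 (3 σ bonds, plus one π bond) has steric number 3: sp2.
C5 (4 σ bonds) has steric number 4: sp3.
C6 (4 σ bonds) has steric number 4: sp3.
C7 — 3 σ bonds, plus one π bond. Steric number 3, so sp2.
C8 carries 3 σ bonds, plus one π bond, giving a steric number of 3, so it is sp2.
C9 has 4 σ bonds: steric number 4 → sp3.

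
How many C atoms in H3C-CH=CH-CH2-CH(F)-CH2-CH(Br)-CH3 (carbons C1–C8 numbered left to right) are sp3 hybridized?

6

C1: sp3 ✓
C2: sp2
C3: sp2
C4: sp3 ✓
C5: sp3 ✓
C6: sp3 ✓
C7: sp3 ✓
C8: sp3 ✓
C1, C4, C5, C6, C7, C8 → 6 sp3 carbons.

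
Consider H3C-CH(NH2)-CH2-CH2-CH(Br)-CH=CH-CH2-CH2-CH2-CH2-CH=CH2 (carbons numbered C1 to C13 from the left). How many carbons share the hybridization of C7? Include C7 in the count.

4

C7 is sp2 (one π bond).
C1: sp3
C2: sp3
C3: sp3
C4: sp3
C5: sp3
C6: sp2 ✓
C7: sp2 ✓
C8: sp3
C9: sp3
C10: sp3
C11: sp3
C12: sp2 ✓
C13: sp2 ✓
4 carbons are sp2.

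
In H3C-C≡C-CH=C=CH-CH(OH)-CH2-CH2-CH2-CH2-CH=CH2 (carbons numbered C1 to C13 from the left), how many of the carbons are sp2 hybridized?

C1: sp3
C2: sp
C3: sp
C4: sp2 ✓
C5: sp
C6: sp2 ✓
C7: sp3
C8: sp3
C9: sp3
C10: sp3
C11: sp3
C12: sp2 ✓
C13: sp2 ✓
C4, C6, C12, C13 → 4 sp2 carbons.

4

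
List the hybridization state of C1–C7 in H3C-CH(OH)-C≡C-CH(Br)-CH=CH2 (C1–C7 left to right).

C1 sp3, C2 sp3, C3 sp, C4 sp, C5 sp3, C6 sp2, C7 sp2

C1: 4 σ bonds — 4 electron domains, sp3.
C2: 4 σ bonds; 4 regions of electron density → sp3.
C3: 2 σ bonds, plus two π bonds — 2 electron domains, sp.
C4: 2 σ bonds, plus two π bonds; 2 regions of electron density → sp.
C5 is sp3: 4 σ bonds, 4 electron-density regions.
C6 — 3 σ bonds, plus one π bond. Steric number 3, so sp2.
C7 is sp2: 3 σ bonds, plus one π bond, 3 electron-density regions.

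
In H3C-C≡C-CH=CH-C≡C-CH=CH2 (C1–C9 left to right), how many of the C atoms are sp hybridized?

4

C1: sp3
C2: sp ✓
C3: sp ✓
C4: sp2
C5: sp2
C6: sp ✓
C7: sp ✓
C8: sp2
C9: sp2
C2, C3, C6, C7 → 4 sp carbons.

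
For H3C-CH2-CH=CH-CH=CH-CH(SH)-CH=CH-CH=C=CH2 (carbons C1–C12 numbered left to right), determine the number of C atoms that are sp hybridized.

C1: sp3
C2: sp3
C3: sp2
C4: sp2
C5: sp2
C6: sp2
C7: sp3
C8: sp2
C9: sp2
C10: sp2
C11: sp ✓
C12: sp2
C11 → 1 sp carbon.

1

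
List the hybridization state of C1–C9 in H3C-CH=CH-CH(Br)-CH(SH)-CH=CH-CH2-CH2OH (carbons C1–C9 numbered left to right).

C1 sp3, C2 sp2, C3 sp2, C4 sp3, C5 sp3, C6 sp2, C7 sp2, C8 sp3, C9 sp3

C1 carries 4 σ bonds, giving a steric number of 4, so it is sp3.
C2 (3 σ bonds, plus one π bond) has steric number 3: sp2.
C3: 3 σ bonds, plus one π bond — 3 electron domains, sp2.
C4: 4 σ bonds — 4 electron domains, sp3.
C5 — 4 σ bonds. Steric number 4, so sp3.
C6 (3 σ bonds, plus one π bond) has steric number 3: sp2.
C7: 3 σ bonds, plus one π bond — 3 electron domains, sp2.
C8 has 4 σ bonds: steric number 4 → sp3.
C9: 4 σ bonds — 4 electron domains, sp3.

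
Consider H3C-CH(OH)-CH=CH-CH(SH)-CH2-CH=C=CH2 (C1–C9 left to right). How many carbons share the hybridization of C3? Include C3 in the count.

4

C3 is sp2 (one π bond).
C1: sp3
C2: sp3
C3: sp2 ✓
C4: sp2 ✓
C5: sp3
C6: sp3
C7: sp2 ✓
C8: sp
C9: sp2 ✓
4 carbons are sp2.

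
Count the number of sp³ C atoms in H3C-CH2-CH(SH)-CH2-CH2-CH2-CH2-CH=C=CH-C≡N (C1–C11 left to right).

C1: sp3 ✓
C2: sp3 ✓
C3: sp3 ✓
C4: sp3 ✓
C5: sp3 ✓
C6: sp3 ✓
C7: sp3 ✓
C8: sp2
C9: sp
C10: sp2
C11: sp
C1, C2, C3, C4, C5, C6, C7 → 7 sp3 carbons.

7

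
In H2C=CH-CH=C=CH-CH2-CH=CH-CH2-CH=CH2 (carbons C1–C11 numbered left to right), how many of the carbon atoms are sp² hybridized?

C1: sp2 ✓
C2: sp2 ✓
C3: sp2 ✓
C4: sp
C5: sp2 ✓
C6: sp3
C7: sp2 ✓
C8: sp2 ✓
C9: sp3
C10: sp2 ✓
C11: sp2 ✓
C1, C2, C3, C5, C7, C8, C10, C11 → 8 sp2 carbons.

8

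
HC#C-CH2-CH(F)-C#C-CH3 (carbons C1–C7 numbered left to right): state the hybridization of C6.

C6: 2 σ bonds, plus two π bonds — 2 electron domains, sp.

sp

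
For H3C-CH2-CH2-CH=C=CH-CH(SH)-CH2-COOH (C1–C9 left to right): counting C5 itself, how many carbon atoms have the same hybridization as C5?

1

C5 is sp (two π bonds).
C1: sp3
C2: sp3
C3: sp3
C4: sp2
C5: sp ✓
C6: sp2
C7: sp3
C8: sp3
C9: sp2
1 carbon is sp.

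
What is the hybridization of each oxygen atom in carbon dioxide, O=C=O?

One σ bond + two lone pairs = steric number 3 → sp2.

sp2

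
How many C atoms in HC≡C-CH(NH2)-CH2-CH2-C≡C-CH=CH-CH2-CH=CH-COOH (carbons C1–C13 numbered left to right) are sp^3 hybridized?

4

C1: sp
C2: sp
C3: sp3 ✓
C4: sp3 ✓
C5: sp3 ✓
C6: sp
C7: sp
C8: sp2
C9: sp2
C10: sp3 ✓
C11: sp2
C12: sp2
C13: sp2
C3, C4, C5, C10 → 4 sp3 carbons.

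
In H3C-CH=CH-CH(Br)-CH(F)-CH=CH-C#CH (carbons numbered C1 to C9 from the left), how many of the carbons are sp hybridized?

C1: sp3
C2: sp2
C3: sp2
C4: sp3
C5: sp3
C6: sp2
C7: sp2
C8: sp ✓
C9: sp ✓
C8, C9 → 2 sp carbons.

2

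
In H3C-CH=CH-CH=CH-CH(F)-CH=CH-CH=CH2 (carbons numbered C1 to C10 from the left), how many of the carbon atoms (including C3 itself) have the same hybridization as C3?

C3 is sp2 (one π bond).
C1: sp3
C2: sp2 ✓
C3: sp2 ✓
C4: sp2 ✓
C5: sp2 ✓
C6: sp3
C7: sp2 ✓
C8: sp2 ✓
C9: sp2 ✓
C10: sp2 ✓
8 carbons are sp2.

8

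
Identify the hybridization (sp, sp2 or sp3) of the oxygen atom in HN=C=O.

sp²

The oxygen atom: 1 σ bond and 2 lone pairs, plus one π bond; 3 regions of electron density → sp2.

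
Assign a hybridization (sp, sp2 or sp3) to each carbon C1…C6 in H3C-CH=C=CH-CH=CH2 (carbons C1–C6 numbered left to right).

C1 — 4 σ bonds. Steric number 4, so sp3.
C2 — 3 σ bonds, plus one π bond. Steric number 3, so sp2.
C3 (2 σ bonds, plus two π bonds) has steric number 2: sp.
C4: 3 σ bonds, plus one π bond — 3 electron domains, sp2.
C5 is sp2: 3 σ bonds, plus one π bond, 3 electron-density regions.
C6: 3 σ bonds, plus one π bond; 3 regions of electron density → sp2.

C1 sp3, C2 sp2, C3 sp, C4 sp2, C5 sp2, C6 sp2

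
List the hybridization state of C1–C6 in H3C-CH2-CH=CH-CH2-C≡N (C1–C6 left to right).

C1 sp3, C2 sp3, C3 sp2, C4 sp2, C5 sp3, C6 sp

C1 has 4 σ bonds: steric number 4 → sp3.
C2: 4 σ bonds — 4 electron domains, sp3.
C3 carries 3 σ bonds, plus one π bond, giving a steric number of 3, so it is sp2.
C4: 3 σ bonds, plus one π bond — 3 electron domains, sp2.
C5 is sp3: 4 σ bonds, 4 electron-density regions.
C6: 2 σ bonds, plus two π bonds; 2 regions of electron density → sp.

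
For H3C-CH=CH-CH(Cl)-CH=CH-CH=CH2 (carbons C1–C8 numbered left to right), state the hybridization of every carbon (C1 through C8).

C1 carries 4 σ bonds, giving a steric number of 4, so it is sp3.
C2 is sp2: 3 σ bonds, plus one π bond, 3 electron-density regions.
C3: 3 σ bonds, plus one π bond; 3 regions of electron density → sp2.
C4 — 4 σ bonds. Steric number 4, so sp3.
C5 is sp2: 3 σ bonds, plus one π bond, 3 electron-density regions.
C6 (3 σ bonds, plus one π bond) has steric number 3: sp2.
C7: 3 σ bonds, plus one π bond — 3 electron domains, sp2.
C8 has 3 σ bonds, plus one π bond: steric number 3 → sp2.

C1 sp3, C2 sp2, C3 sp2, C4 sp3, C5 sp2, C6 sp2, C7 sp2, C8 sp2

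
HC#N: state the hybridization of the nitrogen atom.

sp

The nitrogen atom has 1 σ bond and 1 lone pair, plus two π bonds: steric number 2 → sp.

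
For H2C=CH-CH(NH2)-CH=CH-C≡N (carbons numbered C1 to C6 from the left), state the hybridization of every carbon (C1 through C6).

C1 sp2, C2 sp2, C3 sp3, C4 sp2, C5 sp2, C6 sp

C1 is sp2: 3 σ bonds, plus one π bond, 3 electron-density regions.
C2 is sp2: 3 σ bonds, plus one π bond, 3 electron-density regions.
C3 is sp3: 4 σ bonds, 4 electron-density regions.
C4 is sp2: 3 σ bonds, plus one π bond, 3 electron-density regions.
C5 (3 σ bonds, plus one π bond) has steric number 3: sp2.
C6 (2 σ bonds, plus two π bonds) has steric number 2: sp.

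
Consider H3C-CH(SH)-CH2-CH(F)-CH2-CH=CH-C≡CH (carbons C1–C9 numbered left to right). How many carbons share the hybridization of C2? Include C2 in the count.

5

C2 is sp3 (only σ bonds).
C1: sp3 ✓
C2: sp3 ✓
C3: sp3 ✓
C4: sp3 ✓
C5: sp3 ✓
C6: sp2
C7: sp2
C8: sp
C9: sp
5 carbons are sp3.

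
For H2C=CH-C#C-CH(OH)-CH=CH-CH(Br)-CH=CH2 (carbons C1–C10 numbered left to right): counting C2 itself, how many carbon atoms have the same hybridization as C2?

6

C2 is sp2 (one π bond).
C1: sp2 ✓
C2: sp2 ✓
C3: sp
C4: sp
C5: sp3
C6: sp2 ✓
C7: sp2 ✓
C8: sp3
C9: sp2 ✓
C10: sp2 ✓
6 carbons are sp2.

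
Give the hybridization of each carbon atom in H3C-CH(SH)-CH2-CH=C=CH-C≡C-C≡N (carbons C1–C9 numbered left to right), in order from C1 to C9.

C1 is sp3: 4 σ bonds, 4 electron-density regions.
C2 has 4 σ bonds: steric number 4 → sp3.
C3 carries 4 σ bonds, giving a steric number of 4, so it is sp3.
C4: 3 σ bonds, plus one π bond; 3 regions of electron density → sp2.
C5 carries 2 σ bonds, plus two π bonds, giving a steric number of 2, so it is sp.
C6 carries 3 σ bonds, plus one π bond, giving a steric number of 3, so it is sp2.
C7 carries 2 σ bonds, plus two π bonds, giving a steric number of 2, so it is sp.
C8: 2 σ bonds, plus two π bonds — 2 electron domains, sp.
C9: 2 σ bonds, plus two π bonds; 2 regions of electron density → sp.

C1 sp3, C2 sp3, C3 sp3, C4 sp2, C5 sp, C6 sp2, C7 sp, C8 sp, C9 sp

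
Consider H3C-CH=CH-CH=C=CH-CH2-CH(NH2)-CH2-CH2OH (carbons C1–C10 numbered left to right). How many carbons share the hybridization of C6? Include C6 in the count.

C6 is sp2 (one π bond).
C1: sp3
C2: sp2 ✓
C3: sp2 ✓
C4: sp2 ✓
C5: sp
C6: sp2 ✓
C7: sp3
C8: sp3
C9: sp3
C10: sp3
4 carbons are sp2.

4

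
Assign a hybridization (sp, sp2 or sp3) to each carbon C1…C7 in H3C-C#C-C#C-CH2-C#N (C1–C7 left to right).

C1: 4 σ bonds; 4 regions of electron density → sp3.
C2: 2 σ bonds, plus two π bonds — 2 electron domains, sp.
C3 has 2 σ bonds, plus two π bonds: steric number 2 → sp.
C4: 2 σ bonds, plus two π bonds; 2 regions of electron density → sp.
C5 has 2 σ bonds, plus two π bonds: steric number 2 → sp.
C6: 4 σ bonds — 4 electron domains, sp3.
C7 carries 2 σ bonds, plus two π bonds, giving a steric number of 2, so it is sp.

C1 sp3, C2 sp, C3 sp, C4 sp, C5 sp, C6 sp3, C7 sp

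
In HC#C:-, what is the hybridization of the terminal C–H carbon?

sp

The terminal C–H carbon carries 2 σ bonds, plus two π bonds, giving a steric number of 2, so it is sp.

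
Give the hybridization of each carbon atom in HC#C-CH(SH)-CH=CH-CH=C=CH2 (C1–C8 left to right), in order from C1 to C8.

C1 sp, C2 sp, C3 sp3, C4 sp2, C5 sp2, C6 sp2, C7 sp, C8 sp2

C1 is sp: 2 σ bonds, plus two π bonds, 2 electron-density regions.
C2 — 2 σ bonds, plus two π bonds. Steric number 2, so sp.
C3: 4 σ bonds; 4 regions of electron density → sp3.
C4 — 3 σ bonds, plus one π bond. Steric number 3, so sp2.
C5 — 3 σ bonds, plus one π bond. Steric number 3, so sp2.
C6 has 3 σ bonds, plus one π bond: steric number 3 → sp2.
C7: 2 σ bonds, plus two π bonds — 2 electron domains, sp.
C8 — 3 σ bonds, plus one π bond. Steric number 3, so sp2.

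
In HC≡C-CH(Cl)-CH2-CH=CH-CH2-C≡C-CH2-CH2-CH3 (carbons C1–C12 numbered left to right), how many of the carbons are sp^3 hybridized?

6

C1: sp
C2: sp
C3: sp3 ✓
C4: sp3 ✓
C5: sp2
C6: sp2
C7: sp3 ✓
C8: sp
C9: sp
C10: sp3 ✓
C11: sp3 ✓
C12: sp3 ✓
C3, C4, C7, C10, C11, C12 → 6 sp3 carbons.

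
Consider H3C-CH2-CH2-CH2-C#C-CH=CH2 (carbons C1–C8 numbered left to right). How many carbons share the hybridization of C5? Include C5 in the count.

2

C5 is sp (two π bonds).
C1: sp3
C2: sp3
C3: sp3
C4: sp3
C5: sp ✓
C6: sp ✓
C7: sp2
C8: sp2
2 carbons are sp.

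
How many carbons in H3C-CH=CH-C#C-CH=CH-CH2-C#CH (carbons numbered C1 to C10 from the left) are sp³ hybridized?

C1: sp3 ✓
C2: sp2
C3: sp2
C4: sp
C5: sp
C6: sp2
C7: sp2
C8: sp3 ✓
C9: sp
C10: sp
C1, C8 → 2 sp3 carbons.

2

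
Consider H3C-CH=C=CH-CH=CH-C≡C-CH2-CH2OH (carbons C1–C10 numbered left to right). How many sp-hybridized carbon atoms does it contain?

C1: sp3
C2: sp2
C3: sp ✓
C4: sp2
C5: sp2
C6: sp2
C7: sp ✓
C8: sp ✓
C9: sp3
C10: sp3
C3, C7, C8 → 3 sp carbons.

3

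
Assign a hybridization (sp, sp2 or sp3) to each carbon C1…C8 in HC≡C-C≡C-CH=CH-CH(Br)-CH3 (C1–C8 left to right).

C1 is sp: 2 σ bonds, plus two π bonds, 2 electron-density regions.
C2: 2 σ bonds, plus two π bonds; 2 regions of electron density → sp.
C3 — 2 σ bonds, plus two π bonds. Steric number 2, so sp.
C4: 2 σ bonds, plus two π bonds; 2 regions of electron density → sp.
C5 (3 σ bonds, plus one π bond) has steric number 3: sp2.
C6: 3 σ bonds, plus one π bond — 3 electron domains, sp2.
C7 is sp3: 4 σ bonds, 4 electron-density regions.
C8 is sp3: 4 σ bonds, 4 electron-density regions.

C1 sp, C2 sp, C3 sp, C4 sp, C5 sp2, C6 sp2, C7 sp3, C8 sp3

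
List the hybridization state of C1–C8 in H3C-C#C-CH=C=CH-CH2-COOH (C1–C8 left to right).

C1 is sp3: 4 σ bonds, 4 electron-density regions.
C2 is sp: 2 σ bonds, plus two π bonds, 2 electron-density regions.
C3 carries 2 σ bonds, plus two π bonds, giving a steric number of 2, so it is sp.
C4 — 3 σ bonds, plus one π bond. Steric number 3, so sp2.
C5 carries 2 σ bonds, plus two π bonds, giving a steric number of 2, so it is sp.
C6 carries 3 σ bonds, plus one π bond, giving a steric number of 3, so it is sp2.
C7 — 4 σ bonds. Steric number 4, so sp3.
C8 — 3 σ bonds, plus one π bond. Steric number 3, so sp2.

C1 sp3, C2 sp, C3 sp, C4 sp2, C5 sp, C6 sp2, C7 sp3, C8 sp2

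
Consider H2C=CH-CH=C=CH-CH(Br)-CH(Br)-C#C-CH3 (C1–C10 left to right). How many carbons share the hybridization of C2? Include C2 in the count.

4

C2 is sp2 (one π bond).
C1: sp2 ✓
C2: sp2 ✓
C3: sp2 ✓
C4: sp
C5: sp2 ✓
C6: sp3
C7: sp3
C8: sp
C9: sp
C10: sp3
4 carbons are sp2.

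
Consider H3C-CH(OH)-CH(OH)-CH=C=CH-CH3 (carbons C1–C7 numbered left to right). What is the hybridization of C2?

C2 (4 σ bonds) has steric number 4: sp3.

sp³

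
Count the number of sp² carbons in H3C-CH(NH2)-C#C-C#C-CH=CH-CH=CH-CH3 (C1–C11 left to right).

C1: sp3
C2: sp3
C3: sp
C4: sp
C5: sp
C6: sp
C7: sp2 ✓
C8: sp2 ✓
C9: sp2 ✓
C10: sp2 ✓
C11: sp3
C7, C8, C9, C10 → 4 sp2 carbons.

4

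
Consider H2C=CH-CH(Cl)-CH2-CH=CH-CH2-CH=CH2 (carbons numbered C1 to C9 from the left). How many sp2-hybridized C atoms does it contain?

6

C1: sp2 ✓
C2: sp2 ✓
C3: sp3
C4: sp3
C5: sp2 ✓
C6: sp2 ✓
C7: sp3
C8: sp2 ✓
C9: sp2 ✓
C1, C2, C5, C6, C8, C9 → 6 sp2 carbons.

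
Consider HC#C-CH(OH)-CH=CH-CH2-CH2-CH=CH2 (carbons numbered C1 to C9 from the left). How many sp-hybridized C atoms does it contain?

2

C1: sp ✓
C2: sp ✓
C3: sp3
C4: sp2
C5: sp2
C6: sp3
C7: sp3
C8: sp2
C9: sp2
C1, C2 → 2 sp carbons.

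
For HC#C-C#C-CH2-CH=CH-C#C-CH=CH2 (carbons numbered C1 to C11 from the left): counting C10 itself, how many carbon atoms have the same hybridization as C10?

C10 is sp2 (one π bond).
C1: sp
C2: sp
C3: sp
C4: sp
C5: sp3
C6: sp2 ✓
C7: sp2 ✓
C8: sp
C9: sp
C10: sp2 ✓
C11: sp2 ✓
4 carbons are sp2.

4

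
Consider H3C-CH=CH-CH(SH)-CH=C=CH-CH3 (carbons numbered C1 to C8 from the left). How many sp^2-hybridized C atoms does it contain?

4

C1: sp3
C2: sp2 ✓
C3: sp2 ✓
C4: sp3
C5: sp2 ✓
C6: sp
C7: sp2 ✓
C8: sp3
C2, C3, C5, C7 → 4 sp2 carbons.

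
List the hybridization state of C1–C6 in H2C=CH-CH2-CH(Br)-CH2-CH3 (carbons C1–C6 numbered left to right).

C1 is sp2: 3 σ bonds, plus one π bond, 3 electron-density regions.
C2 carries 3 σ bonds, plus one π bond, giving a steric number of 3, so it is sp2.
C3 is sp3: 4 σ bonds, 4 electron-density regions.
C4: 4 σ bonds — 4 electron domains, sp3.
C5: 4 σ bonds; 4 regions of electron density → sp3.
C6 is sp3: 4 σ bonds, 4 electron-density regions.

C1 sp2, C2 sp2, C3 sp3, C4 sp3, C5 sp3, C6 sp3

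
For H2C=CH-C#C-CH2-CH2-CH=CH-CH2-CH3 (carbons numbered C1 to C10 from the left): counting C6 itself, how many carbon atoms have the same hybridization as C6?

4

C6 is sp3 (only σ bonds).
C1: sp2
C2: sp2
C3: sp
C4: sp
C5: sp3 ✓
C6: sp3 ✓
C7: sp2
C8: sp2
C9: sp3 ✓
C10: sp3 ✓
4 carbons are sp3.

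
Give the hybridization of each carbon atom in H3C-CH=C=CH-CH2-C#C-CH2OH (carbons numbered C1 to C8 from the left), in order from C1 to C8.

C1 sp3, C2 sp2, C3 sp, C4 sp2, C5 sp3, C6 sp, C7 sp, C8 sp3

C1 carries 4 σ bonds, giving a steric number of 4, so it is sp3.
C2 carries 3 σ bonds, plus one π bond, giving a steric number of 3, so it is sp2.
C3 has 2 σ bonds, plus two π bonds: steric number 2 → sp.
C4 (3 σ bonds, plus one π bond) has steric number 3: sp2.
C5 carries 4 σ bonds, giving a steric number of 4, so it is sp3.
C6: 2 σ bonds, plus two π bonds; 2 regions of electron density → sp.
C7 carries 2 σ bonds, plus two π bonds, giving a steric number of 2, so it is sp.
C8 carries 4 σ bonds, giving a steric number of 4, so it is sp3.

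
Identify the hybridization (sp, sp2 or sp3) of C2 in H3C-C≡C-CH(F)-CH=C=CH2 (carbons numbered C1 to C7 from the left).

sp

C2 (2 σ bonds, plus two π bonds) has steric number 2: sp.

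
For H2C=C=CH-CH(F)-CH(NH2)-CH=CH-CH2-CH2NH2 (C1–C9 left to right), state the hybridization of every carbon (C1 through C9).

C1 sp2, C2 sp, C3 sp2, C4 sp3, C5 sp3, C6 sp2, C7 sp2, C8 sp3, C9 sp3

C1 is sp2: 3 σ bonds, plus one π bond, 3 electron-density regions.
C2 (2 σ bonds, plus two π bonds) has steric number 2: sp.
C3 (3 σ bonds, plus one π bond) has steric number 3: sp2.
C4 (4 σ bonds) has steric number 4: sp3.
C5 (4 σ bonds) has steric number 4: sp3.
C6 carries 3 σ bonds, plus one π bond, giving a steric number of 3, so it is sp2.
C7: 3 σ bonds, plus one π bond; 3 regions of electron density → sp2.
C8: 4 σ bonds — 4 electron domains, sp3.
C9 — 4 σ bonds. Steric number 4, so sp3.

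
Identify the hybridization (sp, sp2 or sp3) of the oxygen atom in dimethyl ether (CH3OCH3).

sp³

Two σ bonds + two lone pairs = steric number 4 → sp3.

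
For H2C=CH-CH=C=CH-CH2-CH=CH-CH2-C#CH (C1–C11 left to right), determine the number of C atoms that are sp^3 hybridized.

C1: sp2
C2: sp2
C3: sp2
C4: sp
C5: sp2
C6: sp3 ✓
C7: sp2
C8: sp2
C9: sp3 ✓
C10: sp
C11: sp
C6, C9 → 2 sp3 carbons.

2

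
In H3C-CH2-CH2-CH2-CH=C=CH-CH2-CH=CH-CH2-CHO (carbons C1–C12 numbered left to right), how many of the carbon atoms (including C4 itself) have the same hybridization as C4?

C4 is sp3 (only σ bonds).
C1: sp3 ✓
C2: sp3 ✓
C3: sp3 ✓
C4: sp3 ✓
C5: sp2
C6: sp
C7: sp2
C8: sp3 ✓
C9: sp2
C10: sp2
C11: sp3 ✓
C12: sp2
6 carbons are sp3.

6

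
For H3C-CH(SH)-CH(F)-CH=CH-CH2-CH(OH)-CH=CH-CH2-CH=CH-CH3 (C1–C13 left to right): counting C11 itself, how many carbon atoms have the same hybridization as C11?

6

C11 is sp2 (one π bond).
C1: sp3
C2: sp3
C3: sp3
C4: sp2 ✓
C5: sp2 ✓
C6: sp3
C7: sp3
C8: sp2 ✓
C9: sp2 ✓
C10: sp3
C11: sp2 ✓
C12: sp2 ✓
C13: sp3
6 carbons are sp2.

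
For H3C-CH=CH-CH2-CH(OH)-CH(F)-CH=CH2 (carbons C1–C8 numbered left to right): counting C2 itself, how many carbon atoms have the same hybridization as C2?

4

C2 is sp2 (one π bond).
C1: sp3
C2: sp2 ✓
C3: sp2 ✓
C4: sp3
C5: sp3
C6: sp3
C7: sp2 ✓
C8: sp2 ✓
4 carbons are sp2.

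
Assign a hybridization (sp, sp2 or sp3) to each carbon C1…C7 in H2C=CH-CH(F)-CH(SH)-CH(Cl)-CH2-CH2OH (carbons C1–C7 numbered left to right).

C1 sp2, C2 sp2, C3 sp3, C4 sp3, C5 sp3, C6 sp3, C7 sp3

C1 carries 3 σ bonds, plus one π bond, giving a steric number of 3, so it is sp2.
C2: 3 σ bonds, plus one π bond; 3 regions of electron density → sp2.
C3 carries 4 σ bonds, giving a steric number of 4, so it is sp3.
C4 (4 σ bonds) has steric number 4: sp3.
C5 — 4 σ bonds. Steric number 4, so sp3.
C6 is sp3: 4 σ bonds, 4 electron-density regions.
C7 is sp3: 4 σ bonds, 4 electron-density regions.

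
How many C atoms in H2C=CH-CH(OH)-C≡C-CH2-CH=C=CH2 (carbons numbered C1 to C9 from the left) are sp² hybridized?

4

C1: sp2 ✓
C2: sp2 ✓
C3: sp3
C4: sp
C5: sp
C6: sp3
C7: sp2 ✓
C8: sp
C9: sp2 ✓
C1, C2, C7, C9 → 4 sp2 carbons.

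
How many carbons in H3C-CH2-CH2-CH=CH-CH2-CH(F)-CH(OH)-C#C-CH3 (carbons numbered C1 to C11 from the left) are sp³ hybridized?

C1: sp3 ✓
C2: sp3 ✓
C3: sp3 ✓
C4: sp2
C5: sp2
C6: sp3 ✓
C7: sp3 ✓
C8: sp3 ✓
C9: sp
C10: sp
C11: sp3 ✓
C1, C2, C3, C6, C7, C8, C11 → 7 sp3 carbons.

7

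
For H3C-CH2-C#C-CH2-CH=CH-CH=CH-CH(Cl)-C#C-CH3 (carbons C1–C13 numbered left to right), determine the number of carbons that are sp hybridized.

C1: sp3
C2: sp3
C3: sp ✓
C4: sp ✓
C5: sp3
C6: sp2
C7: sp2
C8: sp2
C9: sp2
C10: sp3
C11: sp ✓
C12: sp ✓
C13: sp3
C3, C4, C11, C12 → 4 sp carbons.

4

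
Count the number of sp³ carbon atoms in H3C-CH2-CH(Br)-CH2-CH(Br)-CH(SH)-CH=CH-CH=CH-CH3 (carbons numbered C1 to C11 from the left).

7

C1: sp3 ✓
C2: sp3 ✓
C3: sp3 ✓
C4: sp3 ✓
C5: sp3 ✓
C6: sp3 ✓
C7: sp2
C8: sp2
C9: sp2
C10: sp2
C11: sp3 ✓
C1, C2, C3, C4, C5, C6, C11 → 7 sp3 carbons.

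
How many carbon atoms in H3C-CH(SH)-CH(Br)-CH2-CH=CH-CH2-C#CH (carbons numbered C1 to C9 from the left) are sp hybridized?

C1: sp3
C2: sp3
C3: sp3
C4: sp3
C5: sp2
C6: sp2
C7: sp3
C8: sp ✓
C9: sp ✓
C8, C9 → 2 sp carbons.

2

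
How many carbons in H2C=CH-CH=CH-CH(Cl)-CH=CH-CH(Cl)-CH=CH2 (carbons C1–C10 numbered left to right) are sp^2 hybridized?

8

C1: sp2 ✓
C2: sp2 ✓
C3: sp2 ✓
C4: sp2 ✓
C5: sp3
C6: sp2 ✓
C7: sp2 ✓
C8: sp3
C9: sp2 ✓
C10: sp2 ✓
C1, C2, C3, C4, C6, C7, C9, C10 → 8 sp2 carbons.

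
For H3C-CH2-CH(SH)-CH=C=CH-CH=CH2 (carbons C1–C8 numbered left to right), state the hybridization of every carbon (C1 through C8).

C1 has 4 σ bonds: steric number 4 → sp3.
C2 carries 4 σ bonds, giving a steric number of 4, so it is sp3.
C3: 4 σ bonds; 4 regions of electron density → sp3.
C4 has 3 σ bonds, plus one π bond: steric number 3 → sp2.
C5 — 2 σ bonds, plus two π bonds. Steric number 2, so sp.
C6 — 3 σ bonds, plus one π bond. Steric number 3, so sp2.
C7 — 3 σ bonds, plus one π bond. Steric number 3, so sp2.
C8: 3 σ bonds, plus one π bond — 3 electron domains, sp2.

C1 sp3, C2 sp3, C3 sp3, C4 sp2, C5 sp, C6 sp2, C7 sp2, C8 sp2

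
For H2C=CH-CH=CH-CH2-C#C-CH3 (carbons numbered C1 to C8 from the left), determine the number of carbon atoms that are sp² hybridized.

C1: sp2 ✓
C2: sp2 ✓
C3: sp2 ✓
C4: sp2 ✓
C5: sp3
C6: sp
C7: sp
C8: sp3
C1, C2, C3, C4 → 4 sp2 carbons.

4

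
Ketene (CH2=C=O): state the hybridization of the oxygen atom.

The oxygen atom has 1 σ bond and 2 lone pairs, plus one π bond: steric number 3 → sp2.

sp^2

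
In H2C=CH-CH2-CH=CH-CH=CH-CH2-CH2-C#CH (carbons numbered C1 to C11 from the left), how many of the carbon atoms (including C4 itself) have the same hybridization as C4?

6

C4 is sp2 (one π bond).
C1: sp2 ✓
C2: sp2 ✓
C3: sp3
C4: sp2 ✓
C5: sp2 ✓
C6: sp2 ✓
C7: sp2 ✓
C8: sp3
C9: sp3
C10: sp
C11: sp
6 carbons are sp2.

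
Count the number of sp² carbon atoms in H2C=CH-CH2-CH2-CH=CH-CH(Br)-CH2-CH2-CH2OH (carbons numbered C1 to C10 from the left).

4

C1: sp2 ✓
C2: sp2 ✓
C3: sp3
C4: sp3
C5: sp2 ✓
C6: sp2 ✓
C7: sp3
C8: sp3
C9: sp3
C10: sp3
C1, C2, C5, C6 → 4 sp2 carbons.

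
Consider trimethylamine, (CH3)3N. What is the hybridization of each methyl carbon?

Each methyl carbon carries 4 σ bonds, giving a steric number of 4, so it is sp3.

sp3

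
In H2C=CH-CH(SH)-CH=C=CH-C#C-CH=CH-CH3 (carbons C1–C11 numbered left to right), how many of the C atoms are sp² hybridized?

6

C1: sp2 ✓
C2: sp2 ✓
C3: sp3
C4: sp2 ✓
C5: sp
C6: sp2 ✓
C7: sp
C8: sp
C9: sp2 ✓
C10: sp2 ✓
C11: sp3
C1, C2, C4, C6, C9, C10 → 6 sp2 carbons.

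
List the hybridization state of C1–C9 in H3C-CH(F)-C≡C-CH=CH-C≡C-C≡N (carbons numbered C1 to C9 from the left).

C1 sp3, C2 sp3, C3 sp, C4 sp, C5 sp2, C6 sp2, C7 sp, C8 sp, C9 sp

C1: 4 σ bonds — 4 electron domains, sp3.
C2 is sp3: 4 σ bonds, 4 electron-density regions.
C3 — 2 σ bonds, plus two π bonds. Steric number 2, so sp.
C4: 2 σ bonds, plus two π bonds; 2 regions of electron density → sp.
C5 is sp2: 3 σ bonds, plus one π bond, 3 electron-density regions.
C6 carries 3 σ bonds, plus one π bond, giving a steric number of 3, so it is sp2.
C7 carries 2 σ bonds, plus two π bonds, giving a steric number of 2, so it is sp.
C8 (2 σ bonds, plus two π bonds) has steric number 2: sp.
C9: 2 σ bonds, plus two π bonds — 2 electron domains, sp.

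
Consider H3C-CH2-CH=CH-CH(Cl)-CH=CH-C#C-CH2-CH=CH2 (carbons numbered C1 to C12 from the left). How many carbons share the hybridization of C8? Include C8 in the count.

C8 is sp (two π bonds).
C1: sp3
C2: sp3
C3: sp2
C4: sp2
C5: sp3
C6: sp2
C7: sp2
C8: sp ✓
C9: sp ✓
C10: sp3
C11: sp2
C12: sp2
2 carbons are sp.

2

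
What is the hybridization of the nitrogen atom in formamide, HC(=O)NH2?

sp2

Amide resonance delocalises the N lone pair; N is planar sp2.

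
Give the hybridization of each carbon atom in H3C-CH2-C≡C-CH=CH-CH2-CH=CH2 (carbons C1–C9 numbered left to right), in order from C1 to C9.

C1 sp3, C2 sp3, C3 sp, C4 sp, C5 sp2, C6 sp2, C7 sp3, C8 sp2, C9 sp2

C1 — 4 σ bonds. Steric number 4, so sp3.
C2 is sp3: 4 σ bonds, 4 electron-density regions.
C3 has 2 σ bonds, plus two π bonds: steric number 2 → sp.
C4 carries 2 σ bonds, plus two π bonds, giving a steric number of 2, so it is sp.
C5: 3 σ bonds, plus one π bond — 3 electron domains, sp2.
C6 (3 σ bonds, plus one π bond) has steric number 3: sp2.
C7 carries 4 σ bonds, giving a steric number of 4, so it is sp3.
C8: 3 σ bonds, plus one π bond — 3 electron domains, sp2.
C9 has 3 σ bonds, plus one π bond: steric number 3 → sp2.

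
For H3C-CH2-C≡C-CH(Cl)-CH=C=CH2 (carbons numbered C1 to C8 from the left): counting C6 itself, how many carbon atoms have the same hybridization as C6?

C6 is sp2 (one π bond).
C1: sp3
C2: sp3
C3: sp
C4: sp
C5: sp3
C6: sp2 ✓
C7: sp
C8: sp2 ✓
2 carbons are sp2.

2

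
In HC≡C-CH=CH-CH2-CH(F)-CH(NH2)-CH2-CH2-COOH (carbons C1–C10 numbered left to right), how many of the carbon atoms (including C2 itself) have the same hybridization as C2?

2

C2 is sp (two π bonds).
C1: sp ✓
C2: sp ✓
C3: sp2
C4: sp2
C5: sp3
C6: sp3
C7: sp3
C8: sp3
C9: sp3
C10: sp2
2 carbons are sp.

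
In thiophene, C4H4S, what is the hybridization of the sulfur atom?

Analogous to furan: one S lone pair in the aromatic π system, S is sp2.

sp2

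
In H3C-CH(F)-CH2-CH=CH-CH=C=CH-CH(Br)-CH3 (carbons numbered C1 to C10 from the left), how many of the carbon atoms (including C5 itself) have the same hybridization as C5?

C5 is sp2 (one π bond).
C1: sp3
C2: sp3
C3: sp3
C4: sp2 ✓
C5: sp2 ✓
C6: sp2 ✓
C7: sp
C8: sp2 ✓
C9: sp3
C10: sp3
4 carbons are sp2.

4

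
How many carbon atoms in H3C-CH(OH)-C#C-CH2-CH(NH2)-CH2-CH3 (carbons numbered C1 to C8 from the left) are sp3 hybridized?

6

C1: sp3 ✓
C2: sp3 ✓
C3: sp
C4: sp
C5: sp3 ✓
C6: sp3 ✓
C7: sp3 ✓
C8: sp3 ✓
C1, C2, C5, C6, C7, C8 → 6 sp3 carbons.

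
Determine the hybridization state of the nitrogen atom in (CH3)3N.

sp3

The nitrogen atom: 3 σ bonds and 1 lone pair; 4 regions of electron density → sp3.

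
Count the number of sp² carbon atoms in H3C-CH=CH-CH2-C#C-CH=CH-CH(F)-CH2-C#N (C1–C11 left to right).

C1: sp3
C2: sp2 ✓
C3: sp2 ✓
C4: sp3
C5: sp
C6: sp
C7: sp2 ✓
C8: sp2 ✓
C9: sp3
C10: sp3
C11: sp
C2, C3, C7, C8 → 4 sp2 carbons.

4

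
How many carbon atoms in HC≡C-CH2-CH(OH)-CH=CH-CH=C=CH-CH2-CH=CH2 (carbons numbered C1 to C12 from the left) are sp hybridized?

3

C1: sp ✓
C2: sp ✓
C3: sp3
C4: sp3
C5: sp2
C6: sp2
C7: sp2
C8: sp ✓
C9: sp2
C10: sp3
C11: sp2
C12: sp2
C1, C2, C8 → 3 sp carbons.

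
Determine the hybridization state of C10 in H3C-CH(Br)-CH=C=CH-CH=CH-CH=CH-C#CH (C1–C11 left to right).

C10 — 2 σ bonds, plus two π bonds. Steric number 2, so sp.

sp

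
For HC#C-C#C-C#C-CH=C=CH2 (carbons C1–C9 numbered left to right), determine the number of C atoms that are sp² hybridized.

2

C1: sp
C2: sp
C3: sp
C4: sp
C5: sp
C6: sp
C7: sp2 ✓
C8: sp
C9: sp2 ✓
C7, C9 → 2 sp2 carbons.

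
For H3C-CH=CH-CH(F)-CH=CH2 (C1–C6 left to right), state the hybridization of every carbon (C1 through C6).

C1 sp3, C2 sp2, C3 sp2, C4 sp3, C5 sp2, C6 sp2

C1 carries 4 σ bonds, giving a steric number of 4, so it is sp3.
C2 is sp2: 3 σ bonds, plus one π bond, 3 electron-density regions.
C3 — 3 σ bonds, plus one π bond. Steric number 3, so sp2.
C4 (4 σ bonds) has steric number 4: sp3.
C5 is sp2: 3 σ bonds, plus one π bond, 3 electron-density regions.
C6 is sp2: 3 σ bonds, plus one π bond, 3 electron-density regions.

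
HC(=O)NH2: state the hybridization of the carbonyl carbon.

sp^2

The carbonyl carbon (3 σ bonds, plus one π bond) has steric number 3: sp2.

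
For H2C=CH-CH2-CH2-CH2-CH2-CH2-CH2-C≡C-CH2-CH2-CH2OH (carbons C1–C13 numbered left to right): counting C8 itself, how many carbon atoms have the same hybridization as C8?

9

C8 is sp3 (only σ bonds).
C1: sp2
C2: sp2
C3: sp3 ✓
C4: sp3 ✓
C5: sp3 ✓
C6: sp3 ✓
C7: sp3 ✓
C8: sp3 ✓
C9: sp
C10: sp
C11: sp3 ✓
C12: sp3 ✓
C13: sp3 ✓
9 carbons are sp3.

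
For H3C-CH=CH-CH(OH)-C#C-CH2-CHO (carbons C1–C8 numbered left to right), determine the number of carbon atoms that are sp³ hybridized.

C1: sp3 ✓
C2: sp2
C3: sp2
C4: sp3 ✓
C5: sp
C6: sp
C7: sp3 ✓
C8: sp2
C1, C4, C7 → 3 sp3 carbons.

3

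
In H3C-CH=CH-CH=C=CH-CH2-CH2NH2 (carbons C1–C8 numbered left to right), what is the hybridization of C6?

sp^2

C6 has 3 σ bonds, plus one π bond: steric number 3 → sp2.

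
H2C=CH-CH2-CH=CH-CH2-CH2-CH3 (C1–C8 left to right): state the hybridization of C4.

sp²

C4 — 3 σ bonds, plus one π bond. Steric number 3, so sp2.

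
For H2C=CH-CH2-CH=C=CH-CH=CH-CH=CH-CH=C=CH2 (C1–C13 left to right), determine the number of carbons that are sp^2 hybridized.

10

C1: sp2 ✓
C2: sp2 ✓
C3: sp3
C4: sp2 ✓
C5: sp
C6: sp2 ✓
C7: sp2 ✓
C8: sp2 ✓
C9: sp2 ✓
C10: sp2 ✓
C11: sp2 ✓
C12: sp
C13: sp2 ✓
C1, C2, C4, C6, C7, C8, C9, C10, C11, C13 → 10 sp2 carbons.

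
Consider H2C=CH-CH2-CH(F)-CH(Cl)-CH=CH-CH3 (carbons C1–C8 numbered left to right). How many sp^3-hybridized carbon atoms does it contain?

C1: sp2
C2: sp2
C3: sp3 ✓
C4: sp3 ✓
C5: sp3 ✓
C6: sp2
C7: sp2
C8: sp3 ✓
C3, C4, C5, C8 → 4 sp3 carbons.

4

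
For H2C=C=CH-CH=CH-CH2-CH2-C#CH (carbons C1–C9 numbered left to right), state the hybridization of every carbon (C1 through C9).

C1 carries 3 σ bonds, plus one π bond, giving a steric number of 3, so it is sp2.
C2: 2 σ bonds, plus two π bonds — 2 electron domains, sp.
C3 — 3 σ bonds, plus one π bond. Steric number 3, so sp2.
C4: 3 σ bonds, plus one π bond; 3 regions of electron density → sp2.
C5 has 3 σ bonds, plus one π bond: steric number 3 → sp2.
C6: 4 σ bonds — 4 electron domains, sp3.
C7 is sp3: 4 σ bonds, 4 electron-density regions.
C8 carries 2 σ bonds, plus two π bonds, giving a steric number of 2, so it is sp.
C9: 2 σ bonds, plus two π bonds — 2 electron domains, sp.

C1 sp2, C2 sp, C3 sp2, C4 sp2, C5 sp2, C6 sp3, C7 sp3, C8 sp, C9 sp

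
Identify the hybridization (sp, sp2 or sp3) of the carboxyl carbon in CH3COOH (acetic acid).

sp^2

The carboxyl carbon: 3 σ bonds, plus one π bond; 3 regions of electron density → sp2.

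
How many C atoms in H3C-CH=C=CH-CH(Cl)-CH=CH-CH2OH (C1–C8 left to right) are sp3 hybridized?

3

C1: sp3 ✓
C2: sp2
C3: sp
C4: sp2
C5: sp3 ✓
C6: sp2
C7: sp2
C8: sp3 ✓
C1, C5, C8 → 3 sp3 carbons.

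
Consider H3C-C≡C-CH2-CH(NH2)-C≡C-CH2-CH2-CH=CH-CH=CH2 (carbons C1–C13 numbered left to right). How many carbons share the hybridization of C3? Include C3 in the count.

4

C3 is sp (two π bonds).
C1: sp3
C2: sp ✓
C3: sp ✓
C4: sp3
C5: sp3
C6: sp ✓
C7: sp ✓
C8: sp3
C9: sp3
C10: sp2
C11: sp2
C12: sp2
C13: sp2
4 carbons are sp.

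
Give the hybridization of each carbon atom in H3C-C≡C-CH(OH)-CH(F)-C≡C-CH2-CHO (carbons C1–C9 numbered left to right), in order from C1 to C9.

C1 carries 4 σ bonds, giving a steric number of 4, so it is sp3.
C2 — 2 σ bonds, plus two π bonds. Steric number 2, so sp.
C3 is sp: 2 σ bonds, plus two π bonds, 2 electron-density regions.
C4 — 4 σ bonds. Steric number 4, so sp3.
C5 is sp3: 4 σ bonds, 4 electron-density regions.
C6 is sp: 2 σ bonds, plus two π bonds, 2 electron-density regions.
C7 carries 2 σ bonds, plus two π bonds, giving a steric number of 2, so it is sp.
C8 has 4 σ bonds: steric number 4 → sp3.
C9: 3 σ bonds, plus one π bond — 3 electron domains, sp2.

C1 sp3, C2 sp, C3 sp, C4 sp3, C5 sp3, C6 sp, C7 sp, C8 sp3, C9 sp2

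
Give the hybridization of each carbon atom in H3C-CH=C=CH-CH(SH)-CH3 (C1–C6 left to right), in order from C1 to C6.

C1 sp3, C2 sp2, C3 sp, C4 sp2, C5 sp3, C6 sp3

C1 (4 σ bonds) has steric number 4: sp3.
C2 (3 σ bonds, plus one π bond) has steric number 3: sp2.
C3 (2 σ bonds, plus two π bonds) has steric number 2: sp.
C4 is sp2: 3 σ bonds, plus one π bond, 3 electron-density regions.
C5 carries 4 σ bonds, giving a steric number of 4, so it is sp3.
C6 carries 4 σ bonds, giving a steric number of 4, so it is sp3.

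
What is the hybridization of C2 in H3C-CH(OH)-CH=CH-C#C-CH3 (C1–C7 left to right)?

C2: 4 σ bonds; 4 regions of electron density → sp3.

sp^3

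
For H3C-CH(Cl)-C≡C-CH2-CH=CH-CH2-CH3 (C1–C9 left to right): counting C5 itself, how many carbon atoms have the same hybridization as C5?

C5 is sp3 (only σ bonds).
C1: sp3 ✓
C2: sp3 ✓
C3: sp
C4: sp
C5: sp3 ✓
C6: sp2
C7: sp2
C8: sp3 ✓
C9: sp3 ✓
5 carbons are sp3.

5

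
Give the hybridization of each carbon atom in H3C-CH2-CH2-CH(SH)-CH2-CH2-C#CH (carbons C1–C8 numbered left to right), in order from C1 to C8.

C1: 4 σ bonds — 4 electron domains, sp3.
C2 carries 4 σ bonds, giving a steric number of 4, so it is sp3.
C3: 4 σ bonds — 4 electron domains, sp3.
C4 carries 4 σ bonds, giving a steric number of 4, so it is sp3.
C5 (4 σ bonds) has steric number 4: sp3.
C6 is sp3: 4 σ bonds, 4 electron-density regions.
C7 is sp: 2 σ bonds, plus two π bonds, 2 electron-density regions.
C8 (2 σ bonds, plus two π bonds) has steric number 2: sp.

C1 sp3, C2 sp3, C3 sp3, C4 sp3, C5 sp3, C6 sp3, C7 sp, C8 sp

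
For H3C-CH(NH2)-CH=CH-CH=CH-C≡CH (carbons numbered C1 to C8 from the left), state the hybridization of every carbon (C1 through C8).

C1 sp3, C2 sp3, C3 sp2, C4 sp2, C5 sp2, C6 sp2, C7 sp, C8 sp

C1 is sp3: 4 σ bonds, 4 electron-density regions.
C2 (4 σ bonds) has steric number 4: sp3.
C3 has 3 σ bonds, plus one π bond: steric number 3 → sp2.
C4 has 3 σ bonds, plus one π bond: steric number 3 → sp2.
C5 has 3 σ bonds, plus one π bond: steric number 3 → sp2.
C6: 3 σ bonds, plus one π bond — 3 electron domains, sp2.
C7 carries 2 σ bonds, plus two π bonds, giving a steric number of 2, so it is sp.
C8 has 2 σ bonds, plus two π bonds: steric number 2 → sp.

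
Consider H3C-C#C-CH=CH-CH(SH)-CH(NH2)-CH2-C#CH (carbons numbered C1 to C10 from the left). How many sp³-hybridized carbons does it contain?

4

C1: sp3 ✓
C2: sp
C3: sp
C4: sp2
C5: sp2
C6: sp3 ✓
C7: sp3 ✓
C8: sp3 ✓
C9: sp
C10: sp
C1, C6, C7, C8 → 4 sp3 carbons.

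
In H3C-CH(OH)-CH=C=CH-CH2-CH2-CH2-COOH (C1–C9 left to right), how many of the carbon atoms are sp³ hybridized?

5

C1: sp3 ✓
C2: sp3 ✓
C3: sp2
C4: sp
C5: sp2
C6: sp3 ✓
C7: sp3 ✓
C8: sp3 ✓
C9: sp2
C1, C2, C6, C7, C8 → 5 sp3 carbons.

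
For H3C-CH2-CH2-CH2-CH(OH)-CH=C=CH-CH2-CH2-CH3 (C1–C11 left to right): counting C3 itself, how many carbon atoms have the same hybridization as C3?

C3 is sp3 (only σ bonds).
C1: sp3 ✓
C2: sp3 ✓
C3: sp3 ✓
C4: sp3 ✓
C5: sp3 ✓
C6: sp2
C7: sp
C8: sp2
C9: sp3 ✓
C10: sp3 ✓
C11: sp3 ✓
8 carbons are sp3.

8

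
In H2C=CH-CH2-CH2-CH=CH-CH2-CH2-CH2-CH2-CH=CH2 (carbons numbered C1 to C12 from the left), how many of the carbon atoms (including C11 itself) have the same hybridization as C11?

6

C11 is sp2 (one π bond).
C1: sp2 ✓
C2: sp2 ✓
C3: sp3
C4: sp3
C5: sp2 ✓
C6: sp2 ✓
C7: sp3
C8: sp3
C9: sp3
C10: sp3
C11: sp2 ✓
C12: sp2 ✓
6 carbons are sp2.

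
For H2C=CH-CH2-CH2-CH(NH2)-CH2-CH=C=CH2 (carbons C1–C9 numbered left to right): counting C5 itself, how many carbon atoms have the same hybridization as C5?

C5 is sp3 (only σ bonds).
C1: sp2
C2: sp2
C3: sp3 ✓
C4: sp3 ✓
C5: sp3 ✓
C6: sp3 ✓
C7: sp2
C8: sp
C9: sp2
4 carbons are sp3.

4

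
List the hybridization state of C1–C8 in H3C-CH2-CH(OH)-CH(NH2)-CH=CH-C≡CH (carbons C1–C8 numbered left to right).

C1 sp3, C2 sp3, C3 sp3, C4 sp3, C5 sp2, C6 sp2, C7 sp, C8 sp

C1: 4 σ bonds; 4 regions of electron density → sp3.
C2 has 4 σ bonds: steric number 4 → sp3.
C3 — 4 σ bonds. Steric number 4, so sp3.
C4 carries 4 σ bonds, giving a steric number of 4, so it is sp3.
C5 has 3 σ bonds, plus one π bond: steric number 3 → sp2.
C6 (3 σ bonds, plus one π bond) has steric number 3: sp2.
C7 carries 2 σ bonds, plus two π bonds, giving a steric number of 2, so it is sp.
C8: 2 σ bonds, plus two π bonds — 2 electron domains, sp.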